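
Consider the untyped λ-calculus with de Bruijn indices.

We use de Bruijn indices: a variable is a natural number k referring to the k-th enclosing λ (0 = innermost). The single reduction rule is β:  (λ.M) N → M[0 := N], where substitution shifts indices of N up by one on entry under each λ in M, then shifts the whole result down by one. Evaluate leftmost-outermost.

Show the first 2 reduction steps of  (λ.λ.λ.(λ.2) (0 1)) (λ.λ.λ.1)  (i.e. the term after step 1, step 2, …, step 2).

Answer: after 2 steps: λ.λ.1

Reduction:
  start: (λ.λ.λ.(λ.2) (0 1)) (λ.λ.λ.1)
  [1] λ.λ.(λ.2) (0 1)
  [2] λ.λ.1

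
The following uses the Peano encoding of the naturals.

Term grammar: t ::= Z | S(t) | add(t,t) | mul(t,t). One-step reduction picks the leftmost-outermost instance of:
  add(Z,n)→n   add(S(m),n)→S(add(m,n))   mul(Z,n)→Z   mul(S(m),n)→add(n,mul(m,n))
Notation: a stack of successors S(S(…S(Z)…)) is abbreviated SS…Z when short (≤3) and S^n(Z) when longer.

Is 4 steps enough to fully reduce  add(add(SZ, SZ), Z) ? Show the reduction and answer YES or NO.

  start: add(add(SZ, SZ), Z)
  step 1: add(S(add(Z, SZ)), Z)
  step 2: S(add(add(Z, SZ), Z))
  step 3: S(add(SZ, Z))
  step 4: S(S(add(Z, Z)))

Answer: NO — after 4 steps the term is S(S(add(Z, Z))), not yet normal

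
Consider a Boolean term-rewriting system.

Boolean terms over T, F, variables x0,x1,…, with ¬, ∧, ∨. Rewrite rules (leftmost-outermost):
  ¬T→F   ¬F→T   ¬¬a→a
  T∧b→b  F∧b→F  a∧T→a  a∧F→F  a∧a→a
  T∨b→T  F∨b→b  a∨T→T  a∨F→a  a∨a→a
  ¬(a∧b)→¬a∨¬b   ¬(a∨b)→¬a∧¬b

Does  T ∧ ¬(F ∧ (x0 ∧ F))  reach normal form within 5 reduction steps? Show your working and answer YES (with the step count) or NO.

  start: T ∧ ¬(F ∧ (x0 ∧ F))
  →1  ¬(F ∧ (x0 ∧ F))
  →2  ¬F ∨ ¬(x0 ∧ F)
  →3  T ∨ ¬(x0 ∧ F)
  →4  T

Answer: YES — reaches normal form T in 4 ≤ 5 steps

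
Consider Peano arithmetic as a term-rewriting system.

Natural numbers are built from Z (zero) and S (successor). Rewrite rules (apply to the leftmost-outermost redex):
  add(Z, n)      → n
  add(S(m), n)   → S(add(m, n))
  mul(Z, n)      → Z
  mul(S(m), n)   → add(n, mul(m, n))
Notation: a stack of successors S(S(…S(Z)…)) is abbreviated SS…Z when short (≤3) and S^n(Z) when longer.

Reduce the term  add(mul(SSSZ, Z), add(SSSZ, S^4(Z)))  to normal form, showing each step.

Answer: normal form = S^7(Z)  (in 12 steps)

Derivation:
  start: add(mul(SSSZ, Z), add(SSSZ, S^4(Z)))
  step 1: add(add(Z, mul(SSZ, Z)), add(SSSZ, S^4(Z)))
  step 2: add(mul(SSZ, Z), add(SSSZ, S^4(Z)))
  step 3: add(add(Z, mul(SZ, Z)), add(SSSZ, S^4(Z)))
  step 4: add(mul(SZ, Z), add(SSSZ, S^4(Z)))
  step 5: add(add(Z, mul(Z, Z)), add(SSSZ, S^4(Z)))
  step 6: add(mul(Z, Z), add(SSSZ, S^4(Z)))
  step 7: add(Z, add(SSSZ, S^4(Z)))
  step 8: add(SSSZ, S^4(Z))
  step 9: S(add(SSZ, S^4(Z)))
  step 10: S(S(add(SZ, S^4(Z))))
  step 11: S(S(S(add(Z, S^4(Z)))))
  step 12: S^7(Z)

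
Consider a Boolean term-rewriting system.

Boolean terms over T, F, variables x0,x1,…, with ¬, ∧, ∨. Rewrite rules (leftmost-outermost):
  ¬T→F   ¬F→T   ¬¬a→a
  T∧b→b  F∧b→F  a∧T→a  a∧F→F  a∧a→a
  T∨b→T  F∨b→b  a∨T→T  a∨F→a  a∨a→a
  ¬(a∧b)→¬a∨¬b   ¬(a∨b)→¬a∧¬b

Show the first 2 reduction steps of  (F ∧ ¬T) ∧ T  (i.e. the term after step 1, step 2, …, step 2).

  start: (F ∧ ¬T) ∧ T
  step 1: F ∧ ¬T
  step 2: F

Answer: after 2 steps: F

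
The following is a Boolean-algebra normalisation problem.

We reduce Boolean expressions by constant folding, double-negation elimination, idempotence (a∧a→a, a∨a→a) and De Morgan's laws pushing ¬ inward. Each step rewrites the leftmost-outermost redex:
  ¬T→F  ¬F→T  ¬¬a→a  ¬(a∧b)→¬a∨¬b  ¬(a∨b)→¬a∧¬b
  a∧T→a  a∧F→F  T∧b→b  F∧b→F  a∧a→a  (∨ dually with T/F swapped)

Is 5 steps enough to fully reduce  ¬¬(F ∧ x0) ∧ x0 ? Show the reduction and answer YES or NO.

  start: ¬¬(F ∧ x0) ∧ x0
  step 1: (F ∧ x0) ∧ x0
  step 2: F ∧ x0
  step 3: F

Answer: YES — reaches normal form F in 3 ≤ 5 steps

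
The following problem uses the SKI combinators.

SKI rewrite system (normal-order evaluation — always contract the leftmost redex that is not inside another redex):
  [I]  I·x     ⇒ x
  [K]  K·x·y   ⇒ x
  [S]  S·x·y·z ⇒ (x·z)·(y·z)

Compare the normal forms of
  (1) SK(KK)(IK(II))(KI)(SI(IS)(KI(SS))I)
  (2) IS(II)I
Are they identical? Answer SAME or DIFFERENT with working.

Term A:
  start: SK(KK)(IK(II))(KI)(SI(IS)(KI(SS))I)
  step 1: K(IK(II))(KK(IK(II)))(KI)(SI(IS)(KI(SS))I)
  step 2: IK(II)(KI)(SI(IS)(KI(SS))I)
  step 3: K(II)(KI)(SI(IS)(KI(SS))I)
  step 4: II(SI(IS)(KI(SS))I)
  step 5: I(SI(IS)(KI(SS))I)
  step 6: SI(IS)(KI(SS))I
  step 7: I(KI(SS))(IS(KI(SS)))I
  step 8: KI(SS)(IS(KI(SS)))I
  step 9: I(IS(KI(SS)))I
  step 10: IS(KI(SS))I
  step 11: S(KI(SS))I
  step 12: SII

Term B:
  start: IS(II)I
  step 1: S(II)I
  step 2: SII

Answer: SAME — A ⇓ SII, B ⇓ SII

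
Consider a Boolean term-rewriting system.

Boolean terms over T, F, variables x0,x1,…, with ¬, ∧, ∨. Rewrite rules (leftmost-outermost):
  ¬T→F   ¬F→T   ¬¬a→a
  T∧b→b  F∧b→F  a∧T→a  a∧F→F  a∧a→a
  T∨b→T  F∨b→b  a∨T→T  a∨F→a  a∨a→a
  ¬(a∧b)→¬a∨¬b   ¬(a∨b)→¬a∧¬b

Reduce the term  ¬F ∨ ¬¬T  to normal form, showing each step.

  start: ¬F ∨ ¬¬T
  [1] T ∨ ¬¬T
  [2] T

Answer: normal form = T  (in 2 steps)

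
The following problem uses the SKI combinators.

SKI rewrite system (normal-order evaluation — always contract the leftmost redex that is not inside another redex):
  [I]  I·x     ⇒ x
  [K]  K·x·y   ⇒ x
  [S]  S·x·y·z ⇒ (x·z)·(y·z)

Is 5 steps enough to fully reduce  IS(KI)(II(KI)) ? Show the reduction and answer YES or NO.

  start: IS(KI)(II(KI))
  →1  S(KI)(II(KI))
  →2  S(KI)(I(KI))
  →3  S(KI)(KI)

Answer: YES — reaches normal form S(KI)(KI) in 3 ≤ 5 steps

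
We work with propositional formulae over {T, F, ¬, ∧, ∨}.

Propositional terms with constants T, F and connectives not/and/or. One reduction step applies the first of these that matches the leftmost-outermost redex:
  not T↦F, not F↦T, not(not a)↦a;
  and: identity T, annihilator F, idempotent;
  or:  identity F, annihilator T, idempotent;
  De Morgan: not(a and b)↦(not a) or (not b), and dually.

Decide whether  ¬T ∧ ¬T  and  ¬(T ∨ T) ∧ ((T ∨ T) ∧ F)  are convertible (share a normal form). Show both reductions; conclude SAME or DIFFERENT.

Term A:
  start: ¬T ∧ ¬T
  →1  ¬T
  →2  F

Term B:
  start: ¬(T ∨ T) ∧ ((T ∨ T) ∧ F)
  →1  (¬T ∧ ¬T) ∧ ((T ∨ T) ∧ F)
  →2  ¬T ∧ ((T ∨ T) ∧ F)
  →3  F ∧ ((T ∨ T) ∧ F)
  →4  F

Answer: SAME — A ⇓ F, B ⇓ F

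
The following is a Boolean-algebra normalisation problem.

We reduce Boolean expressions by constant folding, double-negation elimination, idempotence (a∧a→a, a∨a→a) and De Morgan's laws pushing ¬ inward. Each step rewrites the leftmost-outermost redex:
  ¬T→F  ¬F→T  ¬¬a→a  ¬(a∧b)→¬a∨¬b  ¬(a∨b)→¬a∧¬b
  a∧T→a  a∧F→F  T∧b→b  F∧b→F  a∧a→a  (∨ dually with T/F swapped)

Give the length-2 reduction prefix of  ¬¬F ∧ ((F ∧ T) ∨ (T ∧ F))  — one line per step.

  start: ¬¬F ∧ ((F ∧ T) ∨ (T ∧ F))
  →1  F ∧ ((F ∧ T) ∨ (T ∧ F))
  →2  F

Answer: after 2 steps: F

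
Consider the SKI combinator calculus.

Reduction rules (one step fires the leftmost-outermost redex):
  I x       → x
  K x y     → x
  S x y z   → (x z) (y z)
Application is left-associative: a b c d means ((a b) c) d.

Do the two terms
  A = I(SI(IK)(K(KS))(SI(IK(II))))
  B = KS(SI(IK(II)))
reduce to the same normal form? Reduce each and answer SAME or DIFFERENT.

Answer: SAME — A ⇓ S, B ⇓ S

Working:
Term A:
  start: I(SI(IK)(K(KS))(SI(IK(II))))
  [1] SI(IK)(K(KS))(SI(IK(II)))
  [2] I(K(KS))(IK(K(KS)))(SI(IK(II)))
  [3] K(KS)(IK(K(KS)))(SI(IK(II)))
  [4] KS(SI(IK(II)))
  [5] S

Term B:
  start: KS(SI(IK(II)))
  [1] S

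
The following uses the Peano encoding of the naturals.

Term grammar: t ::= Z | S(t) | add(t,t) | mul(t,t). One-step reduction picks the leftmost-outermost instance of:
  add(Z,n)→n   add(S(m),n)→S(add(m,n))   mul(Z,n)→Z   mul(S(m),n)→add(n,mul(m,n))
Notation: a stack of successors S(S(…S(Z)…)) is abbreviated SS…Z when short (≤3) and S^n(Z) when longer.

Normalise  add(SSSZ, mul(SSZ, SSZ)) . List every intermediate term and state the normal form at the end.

Answer: normal form = S^7(Z)  (in 13 steps)

Working:
  start: add(SSSZ, mul(SSZ, SSZ))
  →1  S(add(SSZ, mul(SSZ, SSZ)))
  →2  S(S(add(SZ, mul(SSZ, SSZ))))
  →3  S(S(S(add(Z, mul(SSZ, SSZ)))))
  →4  S(S(S(mul(SSZ, SSZ))))
  →5  S(S(S(add(SSZ, mul(SZ, SSZ)))))
  →6  S(S(S(S(add(SZ, mul(SZ, SSZ))))))
  →7  S(S(S(S(S(add(Z, mul(SZ, SSZ)))))))
  →8  S(S(S(S(S(mul(SZ, SSZ))))))
  →9  S(S(S(S(S(add(SSZ, mul(Z, SSZ)))))))
  →10  S(S(S(S(S(S(add(SZ, mul(Z, SSZ))))))))
  →11  S(S(S(S(S(S(S(add(Z, mul(Z, SSZ)))))))))
  →12  S(S(S(S(S(S(S(mul(Z, SSZ))))))))
  →13  S^7(Z)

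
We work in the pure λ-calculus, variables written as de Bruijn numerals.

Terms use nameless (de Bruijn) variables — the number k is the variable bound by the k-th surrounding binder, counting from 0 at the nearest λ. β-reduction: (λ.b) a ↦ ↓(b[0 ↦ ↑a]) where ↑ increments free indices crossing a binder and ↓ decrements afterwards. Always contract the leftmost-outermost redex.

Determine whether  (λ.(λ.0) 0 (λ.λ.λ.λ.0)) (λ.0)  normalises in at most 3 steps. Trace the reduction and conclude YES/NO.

  start: (λ.(λ.0) 0 (λ.λ.λ.λ.0)) (λ.0)
  →1  (λ.0) (λ.0) (λ.λ.λ.λ.0)
  →2  (λ.0) (λ.λ.λ.λ.0)
  →3  λ.λ.λ.λ.0

Answer: YES — reaches normal form λ.λ.λ.λ.0 in 3 ≤ 3 steps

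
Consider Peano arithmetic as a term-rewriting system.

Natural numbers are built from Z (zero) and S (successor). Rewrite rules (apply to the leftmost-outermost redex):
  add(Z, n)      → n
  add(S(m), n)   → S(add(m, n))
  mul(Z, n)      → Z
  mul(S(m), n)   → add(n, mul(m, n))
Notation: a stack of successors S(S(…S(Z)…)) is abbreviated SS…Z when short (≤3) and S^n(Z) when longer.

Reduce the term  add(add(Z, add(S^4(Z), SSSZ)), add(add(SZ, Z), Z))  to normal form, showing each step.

Answer: normal form = S^8(Z)  (in 18 steps)

Working:
  start: add(add(Z, add(S^4(Z), SSSZ)), add(add(SZ, Z), Z))
  step 1: add(add(S^4(Z), SSSZ), add(add(SZ, Z), Z))
  step 2: add(S(add(SSSZ, SSSZ)), add(add(SZ, Z), Z))
  step 3: S(add(add(SSSZ, SSSZ), add(add(SZ, Z), Z)))
  step 4: S(add(S(add(SSZ, SSSZ)), add(add(SZ, Z), Z)))
  step 5: S(S(add(add(SSZ, SSSZ), add(add(SZ, Z), Z))))
  step 6: S(S(add(S(add(SZ, SSSZ)), add(add(SZ, Z), Z))))
  step 7: S(S(S(add(add(SZ, SSSZ), add(add(SZ, Z), Z)))))
  step 8: S(S(S(add(S(add(Z, SSSZ)), add(add(SZ, Z), Z)))))
  step 9: S(S(S(S(add(add(Z, SSSZ), add(add(SZ, Z), Z))))))
  step 10: S(S(S(S(add(SSSZ, add(add(SZ, Z), Z))))))
  step 11: S(S(S(S(S(add(SSZ, add(add(SZ, Z), Z)))))))
  step 12: S(S(S(S(S(S(add(SZ, add(add(SZ, Z), Z))))))))
  step 13: S(S(S(S(S(S(S(add(Z, add(add(SZ, Z), Z)))))))))
  step 14: S(S(S(S(S(S(S(add(add(SZ, Z), Z))))))))
  step 15: S(S(S(S(S(S(S(add(S(add(Z, Z)), Z))))))))
  step 16: S(S(S(S(S(S(S(S(add(add(Z, Z), Z)))))))))
  step 17: S(S(S(S(S(S(S(S(add(Z, Z)))))))))
  step 18: S^8(Z)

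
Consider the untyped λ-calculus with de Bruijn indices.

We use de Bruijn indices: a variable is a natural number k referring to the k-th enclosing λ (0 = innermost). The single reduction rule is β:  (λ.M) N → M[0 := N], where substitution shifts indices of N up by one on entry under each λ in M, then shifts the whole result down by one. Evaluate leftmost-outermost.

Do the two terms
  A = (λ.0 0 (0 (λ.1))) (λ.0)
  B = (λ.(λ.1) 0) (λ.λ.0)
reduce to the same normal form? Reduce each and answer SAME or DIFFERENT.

Term A:
  start: (λ.0 0 (0 (λ.1))) (λ.0)
  [1] (λ.0) (λ.0) ((λ.0) (λ.λ.0))
  [2] (λ.0) ((λ.0) (λ.λ.0))
  [3] (λ.0) (λ.λ.0)
  [4] λ.λ.0

Term B:
  start: (λ.(λ.1) 0) (λ.λ.0)
  [1] (λ.λ.λ.0) (λ.λ.0)
  [2] λ.λ.0

Answer: SAME — A ⇓ λ.λ.0, B ⇓ λ.λ.0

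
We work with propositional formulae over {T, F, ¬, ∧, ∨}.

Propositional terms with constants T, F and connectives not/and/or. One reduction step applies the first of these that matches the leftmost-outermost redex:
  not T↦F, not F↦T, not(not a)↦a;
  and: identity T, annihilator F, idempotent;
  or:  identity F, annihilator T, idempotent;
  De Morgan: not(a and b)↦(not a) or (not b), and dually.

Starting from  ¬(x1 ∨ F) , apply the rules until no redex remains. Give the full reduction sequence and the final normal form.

Answer: normal form = ¬x1  (in 3 steps)

Derivation:
  start: ¬(x1 ∨ F)
  step 1: ¬x1 ∧ ¬F
  step 2: ¬x1 ∧ T
  step 3: ¬x1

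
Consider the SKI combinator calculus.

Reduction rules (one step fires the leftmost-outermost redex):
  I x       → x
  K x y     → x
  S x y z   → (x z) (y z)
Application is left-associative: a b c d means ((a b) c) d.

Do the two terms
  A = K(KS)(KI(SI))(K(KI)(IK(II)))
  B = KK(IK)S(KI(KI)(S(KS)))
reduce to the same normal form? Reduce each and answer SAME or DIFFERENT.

Term A:
  start: K(KS)(KI(SI))(K(KI)(IK(II)))
  step 1: KS(K(KI)(IK(II)))
  step 2: S

Term B:
  start: KK(IK)S(KI(KI)(S(KS)))
  step 1: KS(KI(KI)(S(KS)))
  step 2: S

Answer: SAME — A ⇓ S, B ⇓ S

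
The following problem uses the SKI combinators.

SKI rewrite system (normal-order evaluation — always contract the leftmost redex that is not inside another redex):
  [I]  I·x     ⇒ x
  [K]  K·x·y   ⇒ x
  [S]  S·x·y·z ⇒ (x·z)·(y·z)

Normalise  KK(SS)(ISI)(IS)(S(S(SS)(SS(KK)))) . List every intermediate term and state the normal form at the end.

  start: KK(SS)(ISI)(IS)(S(S(SS)(SS(KK))))
  →1  K(ISI)(IS)(S(S(SS)(SS(KK))))
  →2  ISI(S(S(SS)(SS(KK))))
  →3  SI(S(S(SS)(SS(KK))))

Answer: normal form = SI(S(S(SS)(SS(KK))))  (in 3 steps)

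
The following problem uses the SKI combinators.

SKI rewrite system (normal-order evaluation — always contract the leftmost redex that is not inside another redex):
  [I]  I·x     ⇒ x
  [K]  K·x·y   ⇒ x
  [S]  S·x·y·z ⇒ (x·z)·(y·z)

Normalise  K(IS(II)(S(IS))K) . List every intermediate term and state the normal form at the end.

  start: K(IS(II)(S(IS))K)
  [1] K(S(II)(S(IS))K)
  [2] K(IIK(S(IS)K))
  [3] K(IK(S(IS)K))
  [4] K(K(S(IS)K))
  [5] K(K(SSK))

Answer: normal form = K(K(SSK))  (in 5 steps)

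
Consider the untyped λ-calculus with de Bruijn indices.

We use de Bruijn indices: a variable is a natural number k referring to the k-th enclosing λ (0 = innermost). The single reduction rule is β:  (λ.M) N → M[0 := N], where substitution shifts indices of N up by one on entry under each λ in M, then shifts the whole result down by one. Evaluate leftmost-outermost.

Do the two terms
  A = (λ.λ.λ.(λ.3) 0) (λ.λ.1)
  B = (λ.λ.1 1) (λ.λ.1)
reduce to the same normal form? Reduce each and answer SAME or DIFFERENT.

Term A:
  start: (λ.λ.λ.(λ.3) 0) (λ.λ.1)
  [1] λ.λ.(λ.λ.λ.1) 0
  [2] λ.λ.λ.λ.1

Term B:
  start: (λ.λ.1 1) (λ.λ.1)
  [1] λ.(λ.λ.1) (λ.λ.1)
  [2] λ.λ.λ.λ.1

Answer: SAME — A ⇓ λ.λ.λ.λ.1, B ⇓ λ.λ.λ.λ.1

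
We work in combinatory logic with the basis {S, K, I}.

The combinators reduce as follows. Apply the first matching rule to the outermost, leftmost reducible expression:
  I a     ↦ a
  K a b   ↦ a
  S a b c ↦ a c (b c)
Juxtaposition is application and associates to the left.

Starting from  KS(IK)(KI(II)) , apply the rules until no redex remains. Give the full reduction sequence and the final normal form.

Answer: normal form = SI  (in 2 steps)

Derivation:
  start: KS(IK)(KI(II))
  step 1: S(KI(II))
  step 2: SI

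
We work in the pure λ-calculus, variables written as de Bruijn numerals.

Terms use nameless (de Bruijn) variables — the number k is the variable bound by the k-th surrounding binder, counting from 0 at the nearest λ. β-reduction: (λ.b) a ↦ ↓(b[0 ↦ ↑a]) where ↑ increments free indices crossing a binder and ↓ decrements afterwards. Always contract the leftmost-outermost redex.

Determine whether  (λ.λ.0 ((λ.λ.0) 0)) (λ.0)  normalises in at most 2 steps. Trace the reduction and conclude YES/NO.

Answer: YES — reaches normal form λ.0 (λ.0) in 2 ≤ 2 steps

Derivation:
  start: (λ.λ.0 ((λ.λ.0) 0)) (λ.0)
  [1] λ.0 ((λ.λ.0) 0)
  [2] λ.0 (λ.0)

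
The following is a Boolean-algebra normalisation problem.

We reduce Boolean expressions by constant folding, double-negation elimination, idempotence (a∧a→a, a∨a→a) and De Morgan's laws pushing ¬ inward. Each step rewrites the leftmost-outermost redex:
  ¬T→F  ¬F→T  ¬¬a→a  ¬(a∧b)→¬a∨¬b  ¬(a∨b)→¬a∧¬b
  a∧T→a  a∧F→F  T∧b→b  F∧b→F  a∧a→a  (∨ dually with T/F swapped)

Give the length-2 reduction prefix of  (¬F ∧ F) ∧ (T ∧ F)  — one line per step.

Answer: after 2 steps: F

Working:
  start: (¬F ∧ F) ∧ (T ∧ F)
  step 1: F ∧ (T ∧ F)
  step 2: F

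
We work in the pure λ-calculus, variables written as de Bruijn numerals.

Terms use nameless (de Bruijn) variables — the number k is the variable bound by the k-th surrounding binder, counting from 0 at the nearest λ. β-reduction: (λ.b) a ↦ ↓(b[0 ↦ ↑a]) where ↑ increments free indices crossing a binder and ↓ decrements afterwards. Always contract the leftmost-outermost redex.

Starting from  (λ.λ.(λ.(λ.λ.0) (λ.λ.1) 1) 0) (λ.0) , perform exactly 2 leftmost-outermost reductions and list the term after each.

  start: (λ.λ.(λ.(λ.λ.0) (λ.λ.1) 1) 0) (λ.0)
  step 1: λ.(λ.(λ.λ.0) (λ.λ.1) 1) 0
  step 2: λ.(λ.λ.0) (λ.λ.1) 0

Answer: after 2 steps: λ.(λ.λ.0) (λ.λ.1) 0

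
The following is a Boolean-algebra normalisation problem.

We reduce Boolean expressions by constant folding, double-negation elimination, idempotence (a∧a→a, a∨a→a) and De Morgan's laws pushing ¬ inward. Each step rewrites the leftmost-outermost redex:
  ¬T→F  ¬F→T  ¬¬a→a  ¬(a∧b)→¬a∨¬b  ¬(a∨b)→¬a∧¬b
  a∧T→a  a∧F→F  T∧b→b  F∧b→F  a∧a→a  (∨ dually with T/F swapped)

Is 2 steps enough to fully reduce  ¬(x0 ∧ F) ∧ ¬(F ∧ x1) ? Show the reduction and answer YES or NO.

Answer: NO — after 2 steps the term is (¬x0 ∨ T) ∧ ¬(F ∧ x1), not yet normal

Working:
  start: ¬(x0 ∧ F) ∧ ¬(F ∧ x1)
  step 1: (¬x0 ∨ ¬F) ∧ ¬(F ∧ x1)
  step 2: (¬x0 ∨ T) ∧ ¬(F ∧ x1)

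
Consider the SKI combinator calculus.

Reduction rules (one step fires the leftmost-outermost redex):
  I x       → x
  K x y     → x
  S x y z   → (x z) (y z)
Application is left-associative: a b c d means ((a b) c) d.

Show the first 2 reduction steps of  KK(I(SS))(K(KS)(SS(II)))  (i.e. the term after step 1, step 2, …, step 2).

  start: KK(I(SS))(K(KS)(SS(II)))
  step 1: K(K(KS)(SS(II)))
  step 2: K(KS)

Answer: after 2 steps: K(KS)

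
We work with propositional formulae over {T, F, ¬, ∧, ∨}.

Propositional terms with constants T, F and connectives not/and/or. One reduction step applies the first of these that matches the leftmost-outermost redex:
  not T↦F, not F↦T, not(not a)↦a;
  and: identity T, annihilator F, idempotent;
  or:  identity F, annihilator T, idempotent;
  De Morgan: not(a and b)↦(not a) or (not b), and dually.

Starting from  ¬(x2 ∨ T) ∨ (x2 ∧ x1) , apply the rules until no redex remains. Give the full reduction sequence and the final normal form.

  start: ¬(x2 ∨ T) ∨ (x2 ∧ x1)
  step 1: (¬x2 ∧ ¬T) ∨ (x2 ∧ x1)
  step 2: (¬x2 ∧ F) ∨ (x2 ∧ x1)
  step 3: F ∨ (x2 ∧ x1)
  step 4: x2 ∧ x1

Answer: normal form = x2 ∧ x1  (in 4 steps)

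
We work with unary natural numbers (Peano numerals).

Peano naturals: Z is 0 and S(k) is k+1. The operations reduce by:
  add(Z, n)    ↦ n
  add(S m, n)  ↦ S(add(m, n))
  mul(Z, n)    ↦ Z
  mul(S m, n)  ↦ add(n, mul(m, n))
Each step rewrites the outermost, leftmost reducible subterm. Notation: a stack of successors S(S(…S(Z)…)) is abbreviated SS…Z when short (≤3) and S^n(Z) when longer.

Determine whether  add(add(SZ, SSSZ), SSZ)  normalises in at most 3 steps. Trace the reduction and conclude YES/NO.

Answer: NO — after 3 steps the term is S(add(SSSZ, SSZ)), not yet normal

Reduction:
  start: add(add(SZ, SSSZ), SSZ)
  step 1: add(S(add(Z, SSSZ)), SSZ)
  step 2: S(add(add(Z, SSSZ), SSZ))
  step 3: S(add(SSSZ, SSZ))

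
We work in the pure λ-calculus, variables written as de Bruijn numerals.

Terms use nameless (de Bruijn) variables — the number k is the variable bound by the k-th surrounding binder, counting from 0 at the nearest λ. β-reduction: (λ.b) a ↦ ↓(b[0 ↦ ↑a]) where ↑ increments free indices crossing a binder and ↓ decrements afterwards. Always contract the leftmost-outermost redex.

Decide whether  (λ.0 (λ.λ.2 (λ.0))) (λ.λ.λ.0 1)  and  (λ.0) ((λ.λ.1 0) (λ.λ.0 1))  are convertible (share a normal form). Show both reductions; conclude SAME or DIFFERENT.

Term A:
  start: (λ.0 (λ.λ.2 (λ.0))) (λ.λ.λ.0 1)
  step 1: (λ.λ.λ.0 1) (λ.λ.(λ.λ.λ.0 1) (λ.0))
  step 2: λ.λ.0 1

Term B:
  start: (λ.0) ((λ.λ.1 0) (λ.λ.0 1))
  step 1: (λ.λ.1 0) (λ.λ.0 1)
  step 2: λ.(λ.λ.0 1) 0
  step 3: λ.λ.0 1

Answer: SAME — A ⇓ λ.λ.0 1, B ⇓ λ.λ.0 1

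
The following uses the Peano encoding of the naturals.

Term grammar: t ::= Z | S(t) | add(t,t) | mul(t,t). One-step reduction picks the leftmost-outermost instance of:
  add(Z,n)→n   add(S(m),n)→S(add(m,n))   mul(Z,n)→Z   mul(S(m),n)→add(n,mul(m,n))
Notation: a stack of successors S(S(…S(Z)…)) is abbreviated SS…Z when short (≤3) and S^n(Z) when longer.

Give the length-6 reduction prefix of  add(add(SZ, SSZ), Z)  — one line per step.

Answer: after 6 steps: SSSZ

Working:
  start: add(add(SZ, SSZ), Z)
  [1] add(S(add(Z, SSZ)), Z)
  [2] S(add(add(Z, SSZ), Z))
  [3] S(add(SSZ, Z))
  [4] S(S(add(SZ, Z)))
  [5] S(S(S(add(Z, Z))))
  [6] SSSZ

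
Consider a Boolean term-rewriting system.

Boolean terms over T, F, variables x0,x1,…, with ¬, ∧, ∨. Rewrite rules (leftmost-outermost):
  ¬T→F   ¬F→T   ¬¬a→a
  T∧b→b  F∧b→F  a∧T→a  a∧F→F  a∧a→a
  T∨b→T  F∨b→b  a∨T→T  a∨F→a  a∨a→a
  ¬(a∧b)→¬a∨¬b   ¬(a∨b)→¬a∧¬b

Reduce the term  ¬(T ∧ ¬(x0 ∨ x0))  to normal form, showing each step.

Answer: normal form = x0  (in 5 steps)

Derivation:
  start: ¬(T ∧ ¬(x0 ∨ x0))
  [1] ¬T ∨ ¬¬(x0 ∨ x0)
  [2] F ∨ ¬¬(x0 ∨ x0)
  [3] ¬¬(x0 ∨ x0)
  [4] x0 ∨ x0
  [5] x0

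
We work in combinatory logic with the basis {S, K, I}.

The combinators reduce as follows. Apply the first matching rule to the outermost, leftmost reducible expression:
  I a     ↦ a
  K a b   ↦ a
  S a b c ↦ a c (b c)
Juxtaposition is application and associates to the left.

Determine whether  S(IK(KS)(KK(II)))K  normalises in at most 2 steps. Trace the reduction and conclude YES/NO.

  start: S(IK(KS)(KK(II)))K
  [1] S(K(KS)(KK(II)))K
  [2] S(KS)K

Answer: YES — reaches normal form S(KS)K in 2 ≤ 2 steps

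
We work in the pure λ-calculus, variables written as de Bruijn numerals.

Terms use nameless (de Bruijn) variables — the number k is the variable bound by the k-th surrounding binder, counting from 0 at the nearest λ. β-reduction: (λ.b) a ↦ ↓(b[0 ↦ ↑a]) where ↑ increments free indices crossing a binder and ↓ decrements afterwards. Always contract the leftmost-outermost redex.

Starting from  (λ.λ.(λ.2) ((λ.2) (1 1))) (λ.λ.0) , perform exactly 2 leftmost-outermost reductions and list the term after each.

  start: (λ.λ.(λ.2) ((λ.2) (1 1))) (λ.λ.0)
  [1] λ.(λ.λ.λ.0) ((λ.λ.λ.0) ((λ.λ.0) (λ.λ.0)))
  [2] λ.λ.λ.0

Answer: after 2 steps: λ.λ.λ.0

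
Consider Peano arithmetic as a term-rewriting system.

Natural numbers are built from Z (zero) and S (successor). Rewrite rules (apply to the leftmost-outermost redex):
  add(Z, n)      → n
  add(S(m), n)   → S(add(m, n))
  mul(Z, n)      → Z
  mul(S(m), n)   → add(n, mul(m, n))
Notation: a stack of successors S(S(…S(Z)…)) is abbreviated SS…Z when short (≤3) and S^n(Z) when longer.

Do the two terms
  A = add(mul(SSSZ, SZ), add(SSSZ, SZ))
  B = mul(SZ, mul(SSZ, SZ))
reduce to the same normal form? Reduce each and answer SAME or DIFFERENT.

Term A:
  start: add(mul(SSSZ, SZ), add(SSSZ, SZ))
  →1  add(add(SZ, mul(SSZ, SZ)), add(SSSZ, SZ))
  →2  add(S(add(Z, mul(SSZ, SZ))), add(SSSZ, SZ))
  →3  S(add(add(Z, mul(SSZ, SZ)), add(SSSZ, SZ)))
  →4  S(add(mul(SSZ, SZ), add(SSSZ, SZ)))
  →5  S(add(add(SZ, mul(SZ, SZ)), add(SSSZ, SZ)))
  →6  S(add(S(add(Z, mul(SZ, SZ))), add(SSSZ, SZ)))
  →7  S(S(add(add(Z, mul(SZ, SZ)), add(SSSZ, SZ))))
  →8  S(S(add(mul(SZ, SZ), add(SSSZ, SZ))))
  →9  S(S(add(add(SZ, mul(Z, SZ)), add(SSSZ, SZ))))
  →10  S(S(add(S(add(Z, mul(Z, SZ))), add(SSSZ, SZ))))
  →11  S(S(S(add(add(Z, mul(Z, SZ)), add(SSSZ, SZ)))))
  →12  S(S(S(add(mul(Z, SZ), add(SSSZ, SZ)))))
  →13  S(S(S(add(Z, add(SSSZ, SZ)))))
  →14  S(S(S(add(SSSZ, SZ))))
  →15  S(S(S(S(add(SSZ, SZ)))))
  →16  S(S(S(S(S(add(SZ, SZ))))))
  →17  S(S(S(S(S(S(add(Z, SZ)))))))
  →18  S^7(Z)

Term B:
  start: mul(SZ, mul(SSZ, SZ))
  →1  add(mul(SSZ, SZ), mul(Z, mul(SSZ, SZ)))
  →2  add(add(SZ, mul(SZ, SZ)), mul(Z, mul(SSZ, SZ)))
  →3  add(S(add(Z, mul(SZ, SZ))), mul(Z, mul(SSZ, SZ)))
  →4  S(add(add(Z, mul(SZ, SZ)), mul(Z, mul(SSZ, SZ))))
  →5  S(add(mul(SZ, SZ), mul(Z, mul(SSZ, SZ))))
  →6  S(add(add(SZ, mul(Z, SZ)), mul(Z, mul(SSZ, SZ))))
  →7  S(add(S(add(Z, mul(Z, SZ))), mul(Z, mul(SSZ, SZ))))
  →8  S(S(add(add(Z, mul(Z, SZ)), mul(Z, mul(SSZ, SZ)))))
  →9  S(S(add(mul(Z, SZ), mul(Z, mul(SSZ, SZ)))))
  →10  S(S(add(Z, mul(Z, mul(SSZ, SZ)))))
  →11  S(S(mul(Z, mul(SSZ, SZ))))
  →12  SSZ

Answer: DIFFERENT — A ⇓ S^7(Z), B ⇓ SSZ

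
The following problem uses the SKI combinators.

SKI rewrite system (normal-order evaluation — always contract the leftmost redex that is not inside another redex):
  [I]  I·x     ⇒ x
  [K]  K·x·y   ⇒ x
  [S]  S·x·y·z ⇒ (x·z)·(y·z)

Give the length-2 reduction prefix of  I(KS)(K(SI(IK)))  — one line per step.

Answer: after 2 steps: S

Derivation:
  start: I(KS)(K(SI(IK)))
  [1] KS(K(SI(IK)))
  [2] S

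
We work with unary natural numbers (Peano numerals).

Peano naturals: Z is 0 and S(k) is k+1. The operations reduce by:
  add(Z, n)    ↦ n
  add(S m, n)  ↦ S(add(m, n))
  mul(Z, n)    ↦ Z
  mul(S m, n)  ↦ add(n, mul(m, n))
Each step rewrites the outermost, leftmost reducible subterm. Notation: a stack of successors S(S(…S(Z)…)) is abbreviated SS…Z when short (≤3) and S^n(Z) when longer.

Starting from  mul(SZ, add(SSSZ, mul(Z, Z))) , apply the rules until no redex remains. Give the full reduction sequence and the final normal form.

  start: mul(SZ, add(SSSZ, mul(Z, Z)))
  step 1: add(add(SSSZ, mul(Z, Z)), mul(Z, add(SSSZ, mul(Z, Z))))
  step 2: add(S(add(SSZ, mul(Z, Z))), mul(Z, add(SSSZ, mul(Z, Z))))
  step 3: S(add(add(SSZ, mul(Z, Z)), mul(Z, add(SSSZ, mul(Z, Z)))))
  step 4: S(add(S(add(SZ, mul(Z, Z))), mul(Z, add(SSSZ, mul(Z, Z)))))
  step 5: S(S(add(add(SZ, mul(Z, Z)), mul(Z, add(SSSZ, mul(Z, Z))))))
  step 6: S(S(add(S(add(Z, mul(Z, Z))), mul(Z, add(SSSZ, mul(Z, Z))))))
  step 7: S(S(S(add(add(Z, mul(Z, Z)), mul(Z, add(SSSZ, mul(Z, Z)))))))
  step 8: S(S(S(add(mul(Z, Z), mul(Z, add(SSSZ, mul(Z, Z)))))))
  step 9: S(S(S(add(Z, mul(Z, add(SSSZ, mul(Z, Z)))))))
  step 10: S(S(S(mul(Z, add(SSSZ, mul(Z, Z))))))
  step 11: SSSZ

Answer: normal form = SSSZ  (in 11 steps)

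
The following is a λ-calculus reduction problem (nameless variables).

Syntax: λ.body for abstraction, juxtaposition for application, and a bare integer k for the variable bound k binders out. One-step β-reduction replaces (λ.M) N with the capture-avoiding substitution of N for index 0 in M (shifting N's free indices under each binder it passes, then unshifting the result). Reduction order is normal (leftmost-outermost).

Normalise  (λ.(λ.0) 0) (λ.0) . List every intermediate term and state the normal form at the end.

  start: (λ.(λ.0) 0) (λ.0)
  step 1: (λ.0) (λ.0)
  step 2: λ.0

Answer: normal form = λ.0  (in 2 steps)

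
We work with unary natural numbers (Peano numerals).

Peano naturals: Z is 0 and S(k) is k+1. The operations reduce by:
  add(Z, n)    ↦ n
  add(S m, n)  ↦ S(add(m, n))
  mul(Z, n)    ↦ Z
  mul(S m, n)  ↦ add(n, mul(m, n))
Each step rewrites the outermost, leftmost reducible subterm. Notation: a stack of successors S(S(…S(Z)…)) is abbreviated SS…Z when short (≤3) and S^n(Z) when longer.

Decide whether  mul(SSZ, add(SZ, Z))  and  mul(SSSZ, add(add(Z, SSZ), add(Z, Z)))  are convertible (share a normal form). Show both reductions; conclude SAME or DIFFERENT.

Term A:
  start: mul(SSZ, add(SZ, Z))
  [1] add(add(SZ, Z), mul(SZ, add(SZ, Z)))
  [2] add(S(add(Z, Z)), mul(SZ, add(SZ, Z)))
  [3] S(add(add(Z, Z), mul(SZ, add(SZ, Z))))
  [4] S(add(Z, mul(SZ, add(SZ, Z))))
  [5] S(mul(SZ, add(SZ, Z)))
  [6] S(add(add(SZ, Z), mul(Z, add(SZ, Z))))
  [7] S(add(S(add(Z, Z)), mul(Z, add(SZ, Z))))
  [8] S(S(add(add(Z, Z), mul(Z, add(SZ, Z)))))
  [9] S(S(add(Z, mul(Z, add(SZ, Z)))))
  [10] S(S(mul(Z, add(SZ, Z))))
  [11] SSZ

Term B:
  start: mul(SSSZ, add(add(Z, SSZ), add(Z, Z)))
  [1] add(add(add(Z, SSZ), add(Z, Z)), mul(SSZ, add(add(Z, SSZ), add(Z, Z))))
  [2] add(add(SSZ, add(Z, Z)), mul(SSZ, add(add(Z, SSZ), add(Z, Z))))
  [3] add(S(add(SZ, add(Z, Z))), mul(SSZ, add(add(Z, SSZ), add(Z, Z))))
  [4] S(add(add(SZ, add(Z, Z)), mul(SSZ, add(add(Z, SSZ), add(Z, Z)))))
  [5] S(add(S(add(Z, add(Z, Z))), mul(SSZ, add(add(Z, SSZ), add(Z, Z)))))
  [6] S(S(add(add(Z, add(Z, Z)), mul(SSZ, add(add(Z, SSZ), add(Z, Z))))))
  [7] S(S(add(add(Z, Z), mul(SSZ, add(add(Z, SSZ), add(Z, Z))))))
  [8] S(S(add(Z, mul(SSZ, add(add(Z, SSZ), add(Z, Z))))))
  [9] S(S(mul(SSZ, add(add(Z, SSZ), add(Z, Z)))))
  [10] S(S(add(add(add(Z, SSZ), add(Z, Z)), mul(SZ, add(add(Z, SSZ), add(Z, Z))))))
  [11] S(S(add(add(SSZ, add(Z, Z)), mul(SZ, add(add(Z, SSZ), add(Z, Z))))))
  [12] S(S(add(S(add(SZ, add(Z, Z))), mul(SZ, add(add(Z, SSZ), add(Z, Z))))))
  [13] S(S(S(add(add(SZ, add(Z, Z)), mul(SZ, add(add(Z, SSZ), add(Z, Z)))))))
  [14] S(S(S(add(S(add(Z, add(Z, Z))), mul(SZ, add(add(Z, SSZ), add(Z, Z)))))))
  [15] S(S(S(S(add(add(Z, add(Z, Z)), mul(SZ, add(add(Z, SSZ), add(Z, Z))))))))
  [16] S(S(S(S(add(add(Z, Z), mul(SZ, add(add(Z, SSZ), add(Z, Z))))))))
  [17] S(S(S(S(add(Z, mul(SZ, add(add(Z, SSZ), add(Z, Z))))))))
  [18] S(S(S(S(mul(SZ, add(add(Z, SSZ), add(Z, Z)))))))
  [19] S(S(S(S(add(add(add(Z, SSZ), add(Z, Z)), mul(Z, add(add(Z, SSZ), add(Z, Z))))))))
  [20] S(S(S(S(add(add(SSZ, add(Z, Z)), mul(Z, add(add(Z, SSZ), add(Z, Z))))))))
  [21] S(S(S(S(add(S(add(SZ, add(Z, Z))), mul(Z, add(add(Z, SSZ), add(Z, Z))))))))
  [22] S(S(S(S(S(add(add(SZ, add(Z, Z)), mul(Z, add(add(Z, SSZ), add(Z, Z)))))))))
  [23] S(S(S(S(S(add(S(add(Z, add(Z, Z))), mul(Z, add(add(Z, SSZ), add(Z, Z)))))))))
  [24] S(S(S(S(S(S(add(add(Z, add(Z, Z)), mul(Z, add(add(Z, SSZ), add(Z, Z))))))))))
  [25] S(S(S(S(S(S(add(add(Z, Z), mul(Z, add(add(Z, SSZ), add(Z, Z))))))))))
  [26] S(S(S(S(S(S(add(Z, mul(Z, add(add(Z, SSZ), add(Z, Z))))))))))
  [27] S(S(S(S(S(S(mul(Z, add(add(Z, SSZ), add(Z, Z)))))))))
  [28] S^6(Z)

Answer: DIFFERENT — A ⇓ SSZ, B ⇓ S^6(Z)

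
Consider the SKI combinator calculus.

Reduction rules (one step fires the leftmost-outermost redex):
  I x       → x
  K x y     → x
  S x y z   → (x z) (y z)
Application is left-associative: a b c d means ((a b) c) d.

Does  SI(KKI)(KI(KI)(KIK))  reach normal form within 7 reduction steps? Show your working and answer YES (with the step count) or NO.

Answer: NO — after 7 steps the term is K(KI(KI)(KIK)), not yet normal

Working:
  start: SI(KKI)(KI(KI)(KIK))
  step 1: I(KI(KI)(KIK))(KKI(KI(KI)(KIK)))
  step 2: KI(KI)(KIK)(KKI(KI(KI)(KIK)))
  step 3: I(KIK)(KKI(KI(KI)(KIK)))
  step 4: KIK(KKI(KI(KI)(KIK)))
  step 5: I(KKI(KI(KI)(KIK)))
  step 6: KKI(KI(KI)(KIK))
  step 7: K(KI(KI)(KIK))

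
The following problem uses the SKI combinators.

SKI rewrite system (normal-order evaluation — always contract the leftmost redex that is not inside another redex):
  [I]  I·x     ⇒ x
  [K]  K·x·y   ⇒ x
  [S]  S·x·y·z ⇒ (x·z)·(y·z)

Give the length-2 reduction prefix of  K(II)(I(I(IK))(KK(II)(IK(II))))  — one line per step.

  start: K(II)(I(I(IK))(KK(II)(IK(II))))
  step 1: II
  step 2: I

Answer: after 2 steps: I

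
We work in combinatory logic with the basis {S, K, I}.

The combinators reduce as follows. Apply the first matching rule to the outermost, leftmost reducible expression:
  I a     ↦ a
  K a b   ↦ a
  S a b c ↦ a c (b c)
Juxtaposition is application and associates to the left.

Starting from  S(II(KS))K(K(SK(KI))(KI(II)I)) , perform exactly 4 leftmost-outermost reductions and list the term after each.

Answer: after 4 steps: S(K(K(SK(KI))(KI(II)I)))

Working:
  start: S(II(KS))K(K(SK(KI))(KI(II)I))
  [1] II(KS)(K(SK(KI))(KI(II)I))(K(K(SK(KI))(KI(II)I)))
  [2] I(KS)(K(SK(KI))(KI(II)I))(K(K(SK(KI))(KI(II)I)))
  [3] KS(K(SK(KI))(KI(II)I))(K(K(SK(KI))(KI(II)I)))
  [4] S(K(K(SK(KI))(KI(II)I)))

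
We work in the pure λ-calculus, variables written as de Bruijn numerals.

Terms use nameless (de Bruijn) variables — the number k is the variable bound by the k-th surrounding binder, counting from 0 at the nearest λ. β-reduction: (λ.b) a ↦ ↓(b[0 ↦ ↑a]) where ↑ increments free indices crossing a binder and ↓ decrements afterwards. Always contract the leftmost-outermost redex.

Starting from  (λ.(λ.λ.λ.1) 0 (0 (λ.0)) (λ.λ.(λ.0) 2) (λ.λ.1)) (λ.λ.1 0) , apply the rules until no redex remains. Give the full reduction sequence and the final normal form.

  start: (λ.(λ.λ.λ.1) 0 (0 (λ.0)) (λ.λ.(λ.0) 2) (λ.λ.1)) (λ.λ.1 0)
  [1] (λ.λ.λ.1) (λ.λ.1 0) ((λ.λ.1 0) (λ.0)) (λ.λ.(λ.0) (λ.λ.1 0)) (λ.λ.1)
  [2] (λ.λ.1) ((λ.λ.1 0) (λ.0)) (λ.λ.(λ.0) (λ.λ.1 0)) (λ.λ.1)
  [3] (λ.(λ.λ.1 0) (λ.0)) (λ.λ.(λ.0) (λ.λ.1 0)) (λ.λ.1)
  [4] (λ.λ.1 0) (λ.0) (λ.λ.1)
  [5] (λ.(λ.0) 0) (λ.λ.1)
  [6] (λ.0) (λ.λ.1)
  [7] λ.λ.1

Answer: normal form = λ.λ.1  (in 7 steps)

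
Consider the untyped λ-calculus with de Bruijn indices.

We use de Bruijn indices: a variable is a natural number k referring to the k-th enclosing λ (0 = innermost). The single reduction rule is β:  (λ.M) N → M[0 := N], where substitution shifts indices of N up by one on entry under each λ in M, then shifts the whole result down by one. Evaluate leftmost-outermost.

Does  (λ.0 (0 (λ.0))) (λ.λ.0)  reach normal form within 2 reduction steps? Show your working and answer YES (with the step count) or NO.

Answer: YES — reaches normal form λ.0 in 2 ≤ 2 steps

Reduction:
  start: (λ.0 (0 (λ.0))) (λ.λ.0)
  [1] (λ.λ.0) ((λ.λ.0) (λ.0))
  [2] λ.0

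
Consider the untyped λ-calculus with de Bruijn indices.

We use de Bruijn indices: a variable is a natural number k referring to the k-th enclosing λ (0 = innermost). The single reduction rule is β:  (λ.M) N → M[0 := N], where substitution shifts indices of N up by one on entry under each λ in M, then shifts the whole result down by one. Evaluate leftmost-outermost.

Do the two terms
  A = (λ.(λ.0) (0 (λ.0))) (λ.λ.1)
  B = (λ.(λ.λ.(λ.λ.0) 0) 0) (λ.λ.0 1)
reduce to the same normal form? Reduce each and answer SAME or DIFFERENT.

Term A:
  start: (λ.(λ.0) (0 (λ.0))) (λ.λ.1)
  →1  (λ.0) ((λ.λ.1) (λ.0))
  →2  (λ.λ.1) (λ.0)
  →3  λ.λ.0

Term B:
  start: (λ.(λ.λ.(λ.λ.0) 0) 0) (λ.λ.0 1)
  →1  (λ.λ.(λ.λ.0) 0) (λ.λ.0 1)
  →2  λ.(λ.λ.0) 0
  →3  λ.λ.0

Answer: SAME — A ⇓ λ.λ.0, B ⇓ λ.λ.0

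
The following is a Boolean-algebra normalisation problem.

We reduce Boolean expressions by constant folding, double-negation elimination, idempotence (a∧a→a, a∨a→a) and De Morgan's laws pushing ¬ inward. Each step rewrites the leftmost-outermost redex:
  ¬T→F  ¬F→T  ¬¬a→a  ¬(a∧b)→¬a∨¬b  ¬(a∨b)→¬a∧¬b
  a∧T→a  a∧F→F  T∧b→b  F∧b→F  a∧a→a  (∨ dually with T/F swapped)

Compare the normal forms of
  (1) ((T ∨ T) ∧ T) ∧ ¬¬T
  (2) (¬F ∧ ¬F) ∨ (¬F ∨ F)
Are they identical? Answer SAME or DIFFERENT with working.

Term A:
  start: ((T ∨ T) ∧ T) ∧ ¬¬T
  [1] (T ∨ T) ∧ ¬¬T
  [2] T ∧ ¬¬T
  [3] ¬¬T
  [4] T

Term B:
  start: (¬F ∧ ¬F) ∨ (¬F ∨ F)
  [1] ¬F ∨ (¬F ∨ F)
  [2] T ∨ (¬F ∨ F)
  [3] T

Answer: SAME — A ⇓ T, B ⇓ T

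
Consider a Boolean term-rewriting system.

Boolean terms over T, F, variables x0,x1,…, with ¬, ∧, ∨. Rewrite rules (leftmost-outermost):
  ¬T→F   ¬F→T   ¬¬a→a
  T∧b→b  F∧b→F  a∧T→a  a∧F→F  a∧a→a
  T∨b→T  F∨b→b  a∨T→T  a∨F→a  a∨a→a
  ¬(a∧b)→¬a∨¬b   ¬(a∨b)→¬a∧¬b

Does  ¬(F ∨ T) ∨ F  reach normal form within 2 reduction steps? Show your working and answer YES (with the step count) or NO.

  start: ¬(F ∨ T) ∨ F
  step 1: ¬(F ∨ T)
  step 2: ¬F ∧ ¬T

Answer: NO — after 2 steps the term is ¬F ∧ ¬T, not yet normal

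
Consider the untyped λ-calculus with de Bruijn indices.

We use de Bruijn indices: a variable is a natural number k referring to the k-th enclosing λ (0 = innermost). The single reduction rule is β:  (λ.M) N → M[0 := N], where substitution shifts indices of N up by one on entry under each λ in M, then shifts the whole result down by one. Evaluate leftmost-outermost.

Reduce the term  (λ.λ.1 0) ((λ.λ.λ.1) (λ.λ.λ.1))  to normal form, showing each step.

Answer: normal form = λ.λ.1  (in 3 steps)

Derivation:
  start: (λ.λ.1 0) ((λ.λ.λ.1) (λ.λ.λ.1))
  [1] λ.(λ.λ.λ.1) (λ.λ.λ.1) 0
  [2] λ.(λ.λ.1) 0
  [3] λ.λ.1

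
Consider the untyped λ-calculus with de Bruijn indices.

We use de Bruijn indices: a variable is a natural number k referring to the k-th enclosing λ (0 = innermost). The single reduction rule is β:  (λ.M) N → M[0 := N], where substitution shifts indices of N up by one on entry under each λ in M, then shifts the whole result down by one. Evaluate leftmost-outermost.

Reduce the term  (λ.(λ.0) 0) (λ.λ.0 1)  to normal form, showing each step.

Answer: normal form = λ.λ.0 1  (in 2 steps)

Reduction:
  start: (λ.(λ.0) 0) (λ.λ.0 1)
  step 1: (λ.0) (λ.λ.0 1)
  step 2: λ.λ.0 1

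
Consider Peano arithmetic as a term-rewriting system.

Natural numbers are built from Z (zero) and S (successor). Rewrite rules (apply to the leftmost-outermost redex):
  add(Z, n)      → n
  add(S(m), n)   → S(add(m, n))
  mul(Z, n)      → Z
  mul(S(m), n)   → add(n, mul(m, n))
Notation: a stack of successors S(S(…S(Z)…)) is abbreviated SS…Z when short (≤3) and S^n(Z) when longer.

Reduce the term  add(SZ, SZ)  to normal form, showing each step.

Answer: normal form = SSZ  (in 2 steps)

Reduction:
  start: add(SZ, SZ)
  [1] S(add(Z, SZ))
  [2] SSZ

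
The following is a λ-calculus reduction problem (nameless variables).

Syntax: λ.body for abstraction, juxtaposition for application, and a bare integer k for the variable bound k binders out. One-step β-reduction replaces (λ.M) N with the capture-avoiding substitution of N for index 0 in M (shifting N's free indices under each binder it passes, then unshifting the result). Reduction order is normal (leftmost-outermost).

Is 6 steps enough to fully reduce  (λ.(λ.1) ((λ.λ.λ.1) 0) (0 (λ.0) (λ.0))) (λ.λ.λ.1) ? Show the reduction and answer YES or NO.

  start: (λ.(λ.1) ((λ.λ.λ.1) 0) (0 (λ.0) (λ.0))) (λ.λ.λ.1)
  [1] (λ.λ.λ.λ.1) ((λ.λ.λ.1) (λ.λ.λ.1)) ((λ.λ.λ.1) (λ.0) (λ.0))
  [2] (λ.λ.λ.1) ((λ.λ.λ.1) (λ.0) (λ.0))
  [3] λ.λ.1

Answer: YES — reaches normal form λ.λ.1 in 3 ≤ 6 steps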